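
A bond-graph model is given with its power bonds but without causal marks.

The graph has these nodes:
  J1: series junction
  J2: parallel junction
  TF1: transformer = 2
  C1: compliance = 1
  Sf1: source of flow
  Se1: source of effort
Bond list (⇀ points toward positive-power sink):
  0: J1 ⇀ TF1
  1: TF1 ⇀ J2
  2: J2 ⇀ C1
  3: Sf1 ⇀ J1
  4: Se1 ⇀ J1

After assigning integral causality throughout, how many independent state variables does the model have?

bond 3 →Sf1  (Sf1: flow source, stroke at near end)
bond 4 →J1  (Se1 (Se) sets effort on bond)
bond 0 →J1  (J1: bond 3 brought flow, rest push out)
bond 1 →TF1  (TF TF1: opposite of bond 0)
bond 2 →J2  (closing 0-jn rule on J2)

1  (C1 all integral)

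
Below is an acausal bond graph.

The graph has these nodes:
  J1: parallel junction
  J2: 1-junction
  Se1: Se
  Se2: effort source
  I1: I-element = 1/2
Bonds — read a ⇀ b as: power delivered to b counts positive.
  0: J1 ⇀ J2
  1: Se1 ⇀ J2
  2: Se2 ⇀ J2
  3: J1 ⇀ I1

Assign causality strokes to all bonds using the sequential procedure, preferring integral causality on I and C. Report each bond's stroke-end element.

β1 |J2  (source Se1 imposes e)
β2 |J2  (Se2: effort source, stroke at far end)
β0 |J1  (only one flow-in slot at J2)
β3 |I1  (common-e at J1 fixed by 0)

#0 stroke→J1
#1 stroke→J2
#2 stroke→J2
#3 stroke→I1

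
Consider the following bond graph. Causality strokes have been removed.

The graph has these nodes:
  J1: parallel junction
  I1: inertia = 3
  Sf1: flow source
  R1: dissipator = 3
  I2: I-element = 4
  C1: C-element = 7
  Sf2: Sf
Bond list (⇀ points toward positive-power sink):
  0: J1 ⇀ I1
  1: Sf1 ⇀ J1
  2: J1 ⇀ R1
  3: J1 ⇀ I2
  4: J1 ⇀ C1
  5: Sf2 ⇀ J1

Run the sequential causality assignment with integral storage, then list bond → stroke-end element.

b0 |I1
b1 |Sf1
b2 |R1
b3 |I2
b4 |J1
b5 |Sf2

#1 stroke→Sf1  (Sf1: flow source, stroke at near end)
#5 stroke→Sf2  (source Sf2 imposes f)
#0 stroke→I1  (I1 integral (f out))
#3 stroke→I2  (I2 outputs flow p/I2)
#4 stroke→J1  (C1: C, integral causality)
#2 stroke→R1  (0-jn J1 has e-setter on 4)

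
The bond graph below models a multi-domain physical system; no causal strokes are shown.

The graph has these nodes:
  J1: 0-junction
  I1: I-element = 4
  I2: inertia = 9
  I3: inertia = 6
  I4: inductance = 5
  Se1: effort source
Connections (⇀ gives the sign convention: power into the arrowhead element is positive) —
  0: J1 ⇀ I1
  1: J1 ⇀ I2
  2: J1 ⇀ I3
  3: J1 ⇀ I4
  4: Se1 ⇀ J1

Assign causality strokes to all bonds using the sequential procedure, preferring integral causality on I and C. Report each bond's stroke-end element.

b0 stroke at I1
b1 stroke at I2
b2 stroke at I3
b3 stroke at I4
b4 stroke at J1

#4 stroke at J1  (Se1: effort source, stroke at far end)
#0 stroke at I1  (J1 effort already set via bond 4)
#1 stroke at I2  (J1 effort already set via bond 4)
#2 stroke at I3  (J1 effort already set via bond 4)
#3 stroke at I4  (J1 effort already set via bond 4)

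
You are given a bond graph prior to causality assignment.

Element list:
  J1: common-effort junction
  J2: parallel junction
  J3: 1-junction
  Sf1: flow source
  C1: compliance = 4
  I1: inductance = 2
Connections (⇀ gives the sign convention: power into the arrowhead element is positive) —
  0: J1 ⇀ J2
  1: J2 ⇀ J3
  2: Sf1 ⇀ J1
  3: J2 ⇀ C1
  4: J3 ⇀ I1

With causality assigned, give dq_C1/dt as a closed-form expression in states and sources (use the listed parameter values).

dq_C1/dt = F_Sf1 - p_I1/2

β2 →Sf1  (Sf1 (Sf) sets flow on bond)
β0 →J1  (only one effort-in slot at J1)
β3 →J2  (C1 outputs effort q/C1)
β1 →J3  (0-jn J2 has e-setter on 3)
β4 →I1  (J3 needs exactly one f-in)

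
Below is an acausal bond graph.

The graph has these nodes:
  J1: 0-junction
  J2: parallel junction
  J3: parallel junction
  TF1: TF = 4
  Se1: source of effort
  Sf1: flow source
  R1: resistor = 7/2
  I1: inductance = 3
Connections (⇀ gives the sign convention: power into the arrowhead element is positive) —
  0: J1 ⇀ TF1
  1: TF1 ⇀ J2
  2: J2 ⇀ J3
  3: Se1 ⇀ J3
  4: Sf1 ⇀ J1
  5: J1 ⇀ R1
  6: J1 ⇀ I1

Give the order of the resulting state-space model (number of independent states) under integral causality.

b3 stroke→J3  (Se1 fixes effort; stroke away)
b4 stroke→Sf1  (Sf1 (Sf) sets flow on bond)
b2 stroke→J2  (0-jn J3 has e-setter on 3)
b1 stroke→TF1  (J2 effort already set via bond 2)
b0 stroke→J1  (TF TF1: opposite of bond 1)
b5 stroke→R1  (0-jn J1 has e-setter on 0)
b6 stroke→I1  (common-e at J1 fixed by 0)

1  (I1 all integral)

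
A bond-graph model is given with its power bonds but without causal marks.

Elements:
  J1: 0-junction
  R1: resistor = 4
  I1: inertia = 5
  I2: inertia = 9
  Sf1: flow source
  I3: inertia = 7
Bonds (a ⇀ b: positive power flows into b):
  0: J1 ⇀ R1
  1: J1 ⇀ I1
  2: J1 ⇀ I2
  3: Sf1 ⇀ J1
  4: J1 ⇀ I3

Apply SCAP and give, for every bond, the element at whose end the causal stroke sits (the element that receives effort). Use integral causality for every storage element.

b0 →J1
b1 →I1
b2 →I2
b3 →Sf1
b4 →I3

β3 stroke→Sf1  (Sf1 (Sf) sets flow on bond)
β1 stroke→I1  (I1: I, integral causality)
β2 stroke→I2  (I2: I, integral causality)
β4 stroke→I3  (I3 integral (f out))
β0 stroke→J1  (J1 needs exactly one e-in)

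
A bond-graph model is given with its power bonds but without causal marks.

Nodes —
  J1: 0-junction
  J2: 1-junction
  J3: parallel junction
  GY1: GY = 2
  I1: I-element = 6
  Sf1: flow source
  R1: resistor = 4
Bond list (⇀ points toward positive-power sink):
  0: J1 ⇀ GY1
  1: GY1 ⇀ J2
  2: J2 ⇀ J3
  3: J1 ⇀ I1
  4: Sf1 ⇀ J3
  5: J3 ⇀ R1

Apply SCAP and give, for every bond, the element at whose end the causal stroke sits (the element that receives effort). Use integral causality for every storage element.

#4 stroke→Sf1  (Sf1 fixes flow; stroke at Sf1)
#3 stroke→I1  (prefer integral on I1)
#0 stroke→J1  (closing 0-jn rule on J1)
#1 stroke→J2  (through GY1, causality inverts; strokes same side of GY1)
#2 stroke→J3  (J2 needs exactly one f-in)
#5 stroke→R1  (common-e at J3 fixed by 2)

bond 0 →J1
bond 1 →J2
bond 2 →J3
bond 3 →I1
bond 4 →Sf1
bond 5 →R1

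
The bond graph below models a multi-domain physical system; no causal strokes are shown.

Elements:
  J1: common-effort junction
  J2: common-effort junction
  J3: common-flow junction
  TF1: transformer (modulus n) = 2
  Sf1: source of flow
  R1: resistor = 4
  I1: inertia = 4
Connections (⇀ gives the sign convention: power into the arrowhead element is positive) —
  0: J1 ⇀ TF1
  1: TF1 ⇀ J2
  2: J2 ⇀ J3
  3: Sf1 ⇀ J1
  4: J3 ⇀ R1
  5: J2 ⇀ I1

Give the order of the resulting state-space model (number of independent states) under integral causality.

b3 stroke→Sf1  (Sf1 (Sf) sets flow on bond)
b0 stroke→J1  (closing 0-jn rule on J1)
b1 stroke→TF1  (TF1 one-in-one-out from 0)
b5 stroke→I1  (I1: I, integral causality)
b2 stroke→J2  (J2: last free bond brings effort in)
b4 stroke→J3  (J3 flow already set via bond 2)

1  (I1 all integral)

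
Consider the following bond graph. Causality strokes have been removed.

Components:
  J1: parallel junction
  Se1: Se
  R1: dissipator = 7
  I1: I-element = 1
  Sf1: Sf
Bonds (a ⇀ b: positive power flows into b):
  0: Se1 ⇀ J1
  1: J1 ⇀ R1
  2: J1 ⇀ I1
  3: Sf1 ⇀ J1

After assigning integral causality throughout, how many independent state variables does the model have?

b0 →J1  (source Se1 imposes e)
b3 →Sf1  (source Sf1 imposes f)
b1 →R1  (J1 effort already set via bond 0)
b2 →I1  (J1 effort already set via bond 0)

1  (I1 all integral)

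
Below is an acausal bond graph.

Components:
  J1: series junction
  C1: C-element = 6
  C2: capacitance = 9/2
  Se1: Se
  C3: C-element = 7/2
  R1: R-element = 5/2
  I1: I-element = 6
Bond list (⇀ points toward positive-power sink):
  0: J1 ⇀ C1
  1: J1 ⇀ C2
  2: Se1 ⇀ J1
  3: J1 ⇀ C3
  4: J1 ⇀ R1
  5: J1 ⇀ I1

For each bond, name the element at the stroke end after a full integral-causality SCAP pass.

β0 stroke at J1
β1 stroke at J1
β2 stroke at J1
β3 stroke at J1
β4 stroke at J1
β5 stroke at I1

β2 stroke at J1  (Se1: effort source, stroke at far end)
β0 stroke at J1  (C1: C, integral causality)
β1 stroke at J1  (C2: C, integral causality)
β3 stroke at J1  (C3 outputs effort q/C3)
β5 stroke at I1  (I1: I, integral causality)
β4 stroke at J1  (common-f at J1 fixed by 5)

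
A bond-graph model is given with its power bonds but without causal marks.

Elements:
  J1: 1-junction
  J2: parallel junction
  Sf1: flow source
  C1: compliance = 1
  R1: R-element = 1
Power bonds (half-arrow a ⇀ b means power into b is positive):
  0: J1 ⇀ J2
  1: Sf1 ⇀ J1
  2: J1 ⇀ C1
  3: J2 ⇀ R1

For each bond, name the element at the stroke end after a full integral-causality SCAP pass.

bond 1 stroke→Sf1  (source Sf1 imposes f)
bond 0 stroke→J1  (J1: bond 1 brought flow, rest push out)
bond 2 stroke→J1  (common-f at J1 fixed by 1)
bond 3 stroke→J2  (closing 0-jn rule on J2)

b0 →J1
b1 →Sf1
b2 →J1
b3 →J2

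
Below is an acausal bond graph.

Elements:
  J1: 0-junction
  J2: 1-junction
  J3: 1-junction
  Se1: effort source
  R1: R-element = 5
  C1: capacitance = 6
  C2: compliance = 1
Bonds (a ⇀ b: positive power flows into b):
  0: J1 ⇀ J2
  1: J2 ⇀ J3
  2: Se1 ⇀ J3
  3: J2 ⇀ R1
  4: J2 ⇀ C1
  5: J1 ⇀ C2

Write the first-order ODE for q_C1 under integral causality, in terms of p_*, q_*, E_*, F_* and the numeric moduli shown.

#2 stroke→J3  (Se1 fixes effort; stroke away)
#1 stroke→J2  (J3: last free bond brings flow in)
#4 stroke→J2  (C1 outputs effort q/C1)
#5 stroke→J1  (prefer integral on C2)
#0 stroke→J2  (common-e at J1 fixed by 5)
#3 stroke→R1  (J2: last free bond brings flow in)

dq_C1/dt = E_Se1/5 - q_C1/30 + q_C2/5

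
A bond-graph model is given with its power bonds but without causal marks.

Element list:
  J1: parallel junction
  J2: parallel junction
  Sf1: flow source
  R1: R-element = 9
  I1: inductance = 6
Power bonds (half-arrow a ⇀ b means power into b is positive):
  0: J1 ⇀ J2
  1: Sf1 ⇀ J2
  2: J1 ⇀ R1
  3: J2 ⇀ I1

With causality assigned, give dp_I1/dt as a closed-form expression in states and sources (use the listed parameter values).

dp_I1/dt = 9*F_Sf1 - 3*p_I1/2

b1 stroke at Sf1  (Sf1: flow source, stroke at near end)
b3 stroke at I1  (prefer integral on I1)
b0 stroke at J2  (only one effort-in slot at J2)
b2 stroke at J1  (J1 needs exactly one e-in)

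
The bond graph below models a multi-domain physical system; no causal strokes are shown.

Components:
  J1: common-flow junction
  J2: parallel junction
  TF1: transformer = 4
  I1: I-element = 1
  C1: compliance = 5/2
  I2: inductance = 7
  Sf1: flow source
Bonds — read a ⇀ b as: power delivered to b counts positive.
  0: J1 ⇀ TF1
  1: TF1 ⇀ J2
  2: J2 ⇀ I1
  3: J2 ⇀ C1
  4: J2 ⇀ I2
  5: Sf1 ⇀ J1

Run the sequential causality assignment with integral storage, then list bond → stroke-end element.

#0 |J1
#1 |TF1
#2 |I1
#3 |J2
#4 |I2
#5 |Sf1

bond 5 stroke→Sf1  (Sf1 (Sf) sets flow on bond)
bond 0 stroke→J1  (J1: bond 5 brought flow, rest push out)
bond 1 stroke→TF1  (TF1: transformer flips bond 0)
bond 2 stroke→I1  (I1 outputs flow p/I1)
bond 3 stroke→J2  (C1 integral (e out))
bond 4 stroke→I2  (common-e at J2 fixed by 3)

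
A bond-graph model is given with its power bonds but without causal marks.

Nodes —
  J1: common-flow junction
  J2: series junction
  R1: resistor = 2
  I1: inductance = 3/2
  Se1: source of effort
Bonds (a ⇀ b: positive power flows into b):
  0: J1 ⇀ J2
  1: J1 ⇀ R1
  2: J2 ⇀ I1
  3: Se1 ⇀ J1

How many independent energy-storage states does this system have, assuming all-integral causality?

1  (I1 all integral)

b3 |J1  (Se1 (Se) sets effort on bond)
b2 |I1  (I1: I, integral causality)
b0 |J2  (common-f at J2 fixed by 2)
b1 |J1  (common-f at J1 fixed by 0)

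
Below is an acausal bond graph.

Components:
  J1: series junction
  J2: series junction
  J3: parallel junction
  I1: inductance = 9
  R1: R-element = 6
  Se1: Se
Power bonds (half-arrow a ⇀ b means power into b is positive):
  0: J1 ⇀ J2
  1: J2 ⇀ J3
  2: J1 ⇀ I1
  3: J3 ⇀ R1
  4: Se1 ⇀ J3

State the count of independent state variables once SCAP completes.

bond 4 |J3  (source Se1 imposes e)
bond 1 |J2  (common-e at J3 fixed by 4)
bond 3 |R1  (J3 effort already set via bond 4)
bond 0 |J1  (J2 needs exactly one f-in)
bond 2 |I1  (J1 needs exactly one f-in)

1  (I1 all integral)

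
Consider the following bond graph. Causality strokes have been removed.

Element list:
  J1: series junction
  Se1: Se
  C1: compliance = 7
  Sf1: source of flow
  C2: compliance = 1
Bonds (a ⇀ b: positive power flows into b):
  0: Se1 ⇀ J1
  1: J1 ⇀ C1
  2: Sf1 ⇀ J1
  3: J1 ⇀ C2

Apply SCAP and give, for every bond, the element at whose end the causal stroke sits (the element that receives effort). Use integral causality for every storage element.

β0 stroke→J1  (Se1 fixes effort; stroke away)
β2 stroke→Sf1  (Sf1 (Sf) sets flow on bond)
β1 stroke→J1  (common-f at J1 fixed by 2)
β3 stroke→J1  (1-jn J1 has f-setter on 2)

b0 →J1
b1 →J1
b2 →Sf1
b3 →J1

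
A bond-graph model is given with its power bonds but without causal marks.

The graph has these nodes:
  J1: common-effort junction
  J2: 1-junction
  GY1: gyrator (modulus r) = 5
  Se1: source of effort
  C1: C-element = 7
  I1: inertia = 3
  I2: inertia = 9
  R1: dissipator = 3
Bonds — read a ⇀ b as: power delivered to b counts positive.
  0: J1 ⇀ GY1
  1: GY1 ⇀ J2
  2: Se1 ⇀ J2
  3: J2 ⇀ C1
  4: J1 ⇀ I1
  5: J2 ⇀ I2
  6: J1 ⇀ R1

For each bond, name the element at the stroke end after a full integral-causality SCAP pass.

β2 |J2  (source Se1 imposes e)
β3 |J2  (prefer integral on C1)
β4 |I1  (prefer integral on I1)
β5 |I2  (I2 outputs flow p/I2)
β1 |J2  (J2 flow already set via bond 5)
β0 |J1  (GY1: gyrator matches bond 1)
β6 |R1  (0-jn J1 has e-setter on 0)

#0 stroke→J1
#1 stroke→J2
#2 stroke→J2
#3 stroke→J2
#4 stroke→I1
#5 stroke→I2
#6 stroke→R1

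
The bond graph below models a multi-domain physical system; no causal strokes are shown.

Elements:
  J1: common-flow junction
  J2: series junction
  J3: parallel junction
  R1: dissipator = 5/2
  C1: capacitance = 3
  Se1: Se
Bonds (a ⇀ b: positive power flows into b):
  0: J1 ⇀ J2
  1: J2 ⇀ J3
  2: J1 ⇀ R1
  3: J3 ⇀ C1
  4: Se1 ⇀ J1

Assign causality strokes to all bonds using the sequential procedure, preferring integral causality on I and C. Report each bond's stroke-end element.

b4 stroke→J1  (source Se1 imposes e)
b3 stroke→J3  (C1 integral (e out))
b1 stroke→J2  (J3 effort already set via bond 3)
b0 stroke→J1  (closing 1-jn rule on J2)
b2 stroke→R1  (only one flow-in slot at J1)

β0 stroke→J1
β1 stroke→J2
β2 stroke→R1
β3 stroke→J3
β4 stroke→J1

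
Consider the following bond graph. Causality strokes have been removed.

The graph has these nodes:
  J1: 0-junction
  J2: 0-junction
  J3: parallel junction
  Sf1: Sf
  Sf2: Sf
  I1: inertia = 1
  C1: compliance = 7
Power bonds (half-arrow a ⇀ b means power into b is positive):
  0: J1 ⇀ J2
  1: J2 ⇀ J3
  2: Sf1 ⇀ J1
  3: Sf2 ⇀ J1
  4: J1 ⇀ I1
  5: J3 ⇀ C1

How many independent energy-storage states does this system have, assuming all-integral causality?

bond 2 |Sf1  (Sf1 fixes flow; stroke at Sf1)
bond 3 |Sf2  (Sf2 fixes flow; stroke at Sf2)
bond 4 |I1  (prefer integral on I1)
bond 0 |J1  (J1: last free bond brings effort in)
bond 1 |J2  (J2 needs exactly one e-in)
bond 5 |J3  (J3: last free bond brings effort in)

2  (C1, I1 all integral)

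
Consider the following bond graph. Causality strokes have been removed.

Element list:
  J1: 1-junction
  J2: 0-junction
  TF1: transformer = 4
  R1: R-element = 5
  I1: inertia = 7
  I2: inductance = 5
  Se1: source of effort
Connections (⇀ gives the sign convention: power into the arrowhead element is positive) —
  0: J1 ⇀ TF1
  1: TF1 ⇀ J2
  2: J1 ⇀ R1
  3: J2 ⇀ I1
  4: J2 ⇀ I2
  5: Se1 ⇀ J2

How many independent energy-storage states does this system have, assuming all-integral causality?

#5 stroke→J2  (Se1 (Se) sets effort on bond)
#1 stroke→TF1  (J2 effort already set via bond 5)
#3 stroke→I1  (J2 effort already set via bond 5)
#4 stroke→I2  (common-e at J2 fixed by 5)
#0 stroke→J1  (through TF1, causality passes straight; one stroke at TF1)
#2 stroke→R1  (J1: last free bond brings flow in)

2  (I1, I2 all integral)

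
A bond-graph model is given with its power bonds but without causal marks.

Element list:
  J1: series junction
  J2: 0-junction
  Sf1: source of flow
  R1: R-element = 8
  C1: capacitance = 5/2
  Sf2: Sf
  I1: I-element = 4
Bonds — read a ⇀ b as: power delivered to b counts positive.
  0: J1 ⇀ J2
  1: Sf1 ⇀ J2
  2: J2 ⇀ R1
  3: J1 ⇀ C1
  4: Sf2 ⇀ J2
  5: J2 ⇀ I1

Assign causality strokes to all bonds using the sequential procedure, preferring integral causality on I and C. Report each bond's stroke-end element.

β1 stroke at Sf1  (Sf1: flow source, stroke at near end)
β4 stroke at Sf2  (source Sf2 imposes f)
β3 stroke at J1  (C1 outputs effort q/C1)
β0 stroke at J2  (J1 needs exactly one f-in)
β2 stroke at R1  (J2 effort already set via bond 0)
β5 stroke at I1  (0-jn J2 has e-setter on 0)

β0 stroke at J2
β1 stroke at Sf1
β2 stroke at R1
β3 stroke at J1
β4 stroke at Sf2
β5 stroke at I1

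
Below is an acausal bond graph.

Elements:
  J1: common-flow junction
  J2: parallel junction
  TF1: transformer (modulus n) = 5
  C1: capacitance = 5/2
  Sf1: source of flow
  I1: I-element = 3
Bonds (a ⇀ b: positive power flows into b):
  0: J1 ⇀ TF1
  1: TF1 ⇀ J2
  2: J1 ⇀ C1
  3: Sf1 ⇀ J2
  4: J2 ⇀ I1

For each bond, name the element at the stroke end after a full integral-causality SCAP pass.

#3 |Sf1  (Sf1 fixes flow; stroke at Sf1)
#2 |J1  (C1: C, integral causality)
#0 |TF1  (closing 1-jn rule on J1)
#1 |J2  (TF1: transformer flips bond 0)
#4 |I1  (0-jn J2 has e-setter on 1)

b0 →TF1
b1 →J2
b2 →J1
b3 →Sf1
b4 →I1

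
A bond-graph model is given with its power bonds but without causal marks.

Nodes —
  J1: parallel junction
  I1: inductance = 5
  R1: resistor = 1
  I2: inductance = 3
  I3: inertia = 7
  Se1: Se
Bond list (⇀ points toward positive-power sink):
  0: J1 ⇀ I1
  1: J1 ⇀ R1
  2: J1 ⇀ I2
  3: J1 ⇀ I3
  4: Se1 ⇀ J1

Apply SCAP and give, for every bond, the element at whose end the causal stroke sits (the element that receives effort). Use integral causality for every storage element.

β0 →I1
β1 →R1
β2 →I2
β3 →I3
β4 →J1

β4 →J1  (Se1 (Se) sets effort on bond)
β0 →I1  (J1: bond 4 brought effort, rest push out)
β1 →R1  (common-e at J1 fixed by 4)
β2 →I2  (J1 effort already set via bond 4)
β3 →I3  (0-jn J1 has e-setter on 4)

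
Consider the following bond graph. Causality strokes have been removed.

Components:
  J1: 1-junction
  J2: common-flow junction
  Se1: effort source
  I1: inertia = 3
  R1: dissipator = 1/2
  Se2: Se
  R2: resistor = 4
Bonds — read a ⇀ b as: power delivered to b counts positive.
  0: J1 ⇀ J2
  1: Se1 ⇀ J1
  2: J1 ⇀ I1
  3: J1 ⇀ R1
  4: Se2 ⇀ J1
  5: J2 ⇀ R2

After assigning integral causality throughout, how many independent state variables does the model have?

1  (I1 all integral)

#1 |J1  (Se1 fixes effort; stroke away)
#4 |J1  (Se2 (Se) sets effort on bond)
#2 |I1  (I1 integral (f out))
#0 |J1  (1-jn J1 has f-setter on 2)
#3 |J1  (J1 flow already set via bond 2)
#5 |J2  (1-jn J2 has f-setter on 0)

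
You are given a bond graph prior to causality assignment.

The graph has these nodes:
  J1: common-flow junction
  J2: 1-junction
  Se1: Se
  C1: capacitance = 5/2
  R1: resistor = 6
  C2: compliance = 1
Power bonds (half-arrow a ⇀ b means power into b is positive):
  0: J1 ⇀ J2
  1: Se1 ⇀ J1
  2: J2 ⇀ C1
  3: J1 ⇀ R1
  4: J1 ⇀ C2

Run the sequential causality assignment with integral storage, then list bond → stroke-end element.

#1 |J1  (Se1: effort source, stroke at far end)
#2 |J2  (prefer integral on C1)
#0 |J1  (closing 1-jn rule on J2)
#4 |J1  (C2 outputs effort q/C2)
#3 |R1  (only one flow-in slot at J1)

b0 →J1
b1 →J1
b2 →J2
b3 →R1
b4 →J1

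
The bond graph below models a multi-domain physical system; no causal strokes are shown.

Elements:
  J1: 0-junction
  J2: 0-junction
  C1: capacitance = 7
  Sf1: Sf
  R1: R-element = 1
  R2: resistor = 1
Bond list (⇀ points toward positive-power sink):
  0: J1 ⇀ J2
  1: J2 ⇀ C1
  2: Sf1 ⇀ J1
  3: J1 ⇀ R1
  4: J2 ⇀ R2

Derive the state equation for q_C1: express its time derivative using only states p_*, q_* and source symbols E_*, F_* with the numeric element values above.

b2 |Sf1  (source Sf1 imposes f)
b1 |J2  (C1 integral (e out))
b0 |J1  (0-jn J2 has e-setter on 1)
b4 |R2  (J2 effort already set via bond 1)
b3 |R1  (0-jn J1 has e-setter on 0)

dq_C1/dt = F_Sf1 - 2*q_C1/7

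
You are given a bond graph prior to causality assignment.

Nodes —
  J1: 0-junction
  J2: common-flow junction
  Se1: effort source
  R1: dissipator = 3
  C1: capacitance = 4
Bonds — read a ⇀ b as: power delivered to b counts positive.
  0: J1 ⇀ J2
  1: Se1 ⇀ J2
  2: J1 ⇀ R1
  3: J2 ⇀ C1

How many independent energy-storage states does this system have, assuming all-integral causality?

1  (C1 all integral)

β1 stroke at J2  (source Se1 imposes e)
β3 stroke at J2  (C1: C, integral causality)
β0 stroke at J1  (J2 needs exactly one f-in)
β2 stroke at R1  (common-e at J1 fixed by 0)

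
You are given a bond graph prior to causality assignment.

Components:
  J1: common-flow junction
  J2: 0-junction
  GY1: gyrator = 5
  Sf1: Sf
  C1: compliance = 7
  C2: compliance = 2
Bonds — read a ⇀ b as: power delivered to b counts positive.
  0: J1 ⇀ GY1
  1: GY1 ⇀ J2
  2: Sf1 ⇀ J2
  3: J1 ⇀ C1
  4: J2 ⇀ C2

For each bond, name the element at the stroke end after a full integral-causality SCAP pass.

β2 |Sf1  (Sf1: flow source, stroke at near end)
β3 |J1  (C1 outputs effort q/C1)
β0 |GY1  (J1: last free bond brings flow in)
β1 |GY1  (GY GY1: same side as bond 0)
β4 |J2  (closing 0-jn rule on J2)

#0 stroke at GY1
#1 stroke at GY1
#2 stroke at Sf1
#3 stroke at J1
#4 stroke at J2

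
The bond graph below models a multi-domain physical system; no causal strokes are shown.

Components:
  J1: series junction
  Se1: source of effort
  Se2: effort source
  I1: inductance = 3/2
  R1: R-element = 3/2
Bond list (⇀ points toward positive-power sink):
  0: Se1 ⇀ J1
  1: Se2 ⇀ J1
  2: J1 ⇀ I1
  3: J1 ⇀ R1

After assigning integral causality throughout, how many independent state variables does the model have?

#0 stroke at J1  (Se1 (Se) sets effort on bond)
#1 stroke at J1  (Se2 fixes effort; stroke away)
#2 stroke at I1  (I1: I, integral causality)
#3 stroke at J1  (J1: bond 2 brought flow, rest push out)

1  (I1 all integral)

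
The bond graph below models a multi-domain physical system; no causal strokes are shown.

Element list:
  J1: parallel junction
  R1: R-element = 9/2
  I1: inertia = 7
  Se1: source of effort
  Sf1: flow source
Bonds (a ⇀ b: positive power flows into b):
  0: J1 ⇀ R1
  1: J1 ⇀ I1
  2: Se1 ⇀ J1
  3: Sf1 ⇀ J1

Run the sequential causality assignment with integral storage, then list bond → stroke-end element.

bond 0 stroke→R1
bond 1 stroke→I1
bond 2 stroke→J1
bond 3 stroke→Sf1

b2 stroke at J1  (Se1: effort source, stroke at far end)
b3 stroke at Sf1  (source Sf1 imposes f)
b0 stroke at R1  (J1: bond 2 brought effort, rest push out)
b1 stroke at I1  (J1: bond 2 brought effort, rest push out)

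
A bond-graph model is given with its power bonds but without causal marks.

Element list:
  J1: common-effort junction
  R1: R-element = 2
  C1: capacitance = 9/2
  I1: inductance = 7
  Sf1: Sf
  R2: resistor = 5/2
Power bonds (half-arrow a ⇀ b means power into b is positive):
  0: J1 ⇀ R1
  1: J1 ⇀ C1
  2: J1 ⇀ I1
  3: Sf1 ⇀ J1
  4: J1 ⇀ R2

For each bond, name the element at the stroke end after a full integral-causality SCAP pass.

#0 stroke→R1
#1 stroke→J1
#2 stroke→I1
#3 stroke→Sf1
#4 stroke→R2

β3 |Sf1  (source Sf1 imposes f)
β1 |J1  (C1 outputs effort q/C1)
β0 |R1  (J1: bond 1 brought effort, rest push out)
β2 |I1  (0-jn J1 has e-setter on 1)
β4 |R2  (J1 effort already set via bond 1)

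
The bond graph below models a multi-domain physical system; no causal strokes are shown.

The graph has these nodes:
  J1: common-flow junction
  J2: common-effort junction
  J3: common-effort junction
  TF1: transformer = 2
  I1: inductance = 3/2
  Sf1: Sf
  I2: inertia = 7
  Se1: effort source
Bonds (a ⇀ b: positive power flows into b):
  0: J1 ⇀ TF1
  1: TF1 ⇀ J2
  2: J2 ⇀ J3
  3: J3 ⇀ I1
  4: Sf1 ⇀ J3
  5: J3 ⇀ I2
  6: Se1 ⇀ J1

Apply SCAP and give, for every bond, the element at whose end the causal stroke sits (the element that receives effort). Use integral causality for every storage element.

bond 0 stroke at TF1
bond 1 stroke at J2
bond 2 stroke at J3
bond 3 stroke at I1
bond 4 stroke at Sf1
bond 5 stroke at I2
bond 6 stroke at J1

b4 stroke→Sf1  (Sf1: flow source, stroke at near end)
b6 stroke→J1  (Se1 (Se) sets effort on bond)
b0 stroke→TF1  (only one flow-in slot at J1)
b1 stroke→J2  (TF1 one-in-one-out from 0)
b2 stroke→J3  (common-e at J2 fixed by 1)
b3 stroke→I1  (common-e at J3 fixed by 2)
b5 stroke→I2  (J3: bond 2 brought effort, rest push out)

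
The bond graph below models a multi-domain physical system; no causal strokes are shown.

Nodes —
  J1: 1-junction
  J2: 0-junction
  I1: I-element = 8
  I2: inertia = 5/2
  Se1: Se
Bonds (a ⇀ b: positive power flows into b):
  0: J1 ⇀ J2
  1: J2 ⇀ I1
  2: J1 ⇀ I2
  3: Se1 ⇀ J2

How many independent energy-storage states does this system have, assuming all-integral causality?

2  (I1, I2 all integral)

b3 →J2  (Se1 (Se) sets effort on bond)
b0 →J1  (0-jn J2 has e-setter on 3)
b1 →I1  (0-jn J2 has e-setter on 3)
b2 →I2  (J1: last free bond brings flow in)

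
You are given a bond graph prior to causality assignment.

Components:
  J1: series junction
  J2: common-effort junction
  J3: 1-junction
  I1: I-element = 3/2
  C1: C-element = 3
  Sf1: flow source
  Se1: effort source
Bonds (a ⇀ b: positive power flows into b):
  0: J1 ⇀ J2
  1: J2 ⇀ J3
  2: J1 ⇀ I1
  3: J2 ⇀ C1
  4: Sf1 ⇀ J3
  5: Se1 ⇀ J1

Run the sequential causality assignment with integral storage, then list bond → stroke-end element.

bond 4 stroke at Sf1  (Sf1 fixes flow; stroke at Sf1)
bond 5 stroke at J1  (Se1: effort source, stroke at far end)
bond 1 stroke at J3  (J3: bond 4 brought flow, rest push out)
bond 2 stroke at I1  (I1: I, integral causality)
bond 0 stroke at J1  (J1: bond 2 brought flow, rest push out)
bond 3 stroke at J2  (J2: last free bond brings effort in)

bond 0 stroke→J1
bond 1 stroke→J3
bond 2 stroke→I1
bond 3 stroke→J2
bond 4 stroke→Sf1
bond 5 stroke→J1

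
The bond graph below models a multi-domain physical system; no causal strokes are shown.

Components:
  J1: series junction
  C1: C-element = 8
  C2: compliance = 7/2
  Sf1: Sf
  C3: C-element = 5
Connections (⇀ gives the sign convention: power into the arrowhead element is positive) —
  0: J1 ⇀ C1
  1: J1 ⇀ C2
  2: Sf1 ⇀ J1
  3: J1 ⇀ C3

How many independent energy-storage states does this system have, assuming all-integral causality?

b2 →Sf1  (Sf1 (Sf) sets flow on bond)
b0 →J1  (common-f at J1 fixed by 2)
b1 →J1  (common-f at J1 fixed by 2)
b3 →J1  (1-jn J1 has f-setter on 2)

3  (C1, C2, C3 all integral)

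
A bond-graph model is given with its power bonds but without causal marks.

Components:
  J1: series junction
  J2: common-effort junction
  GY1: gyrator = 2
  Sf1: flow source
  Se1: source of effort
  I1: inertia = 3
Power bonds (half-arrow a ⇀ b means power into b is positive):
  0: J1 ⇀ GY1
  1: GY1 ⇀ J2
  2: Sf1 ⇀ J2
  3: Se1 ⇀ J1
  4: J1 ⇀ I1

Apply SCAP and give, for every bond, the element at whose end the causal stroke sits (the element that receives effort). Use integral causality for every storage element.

bond 2 |Sf1  (Sf1: flow source, stroke at near end)
bond 3 |J1  (source Se1 imposes e)
bond 1 |J2  (closing 0-jn rule on J2)
bond 0 |J1  (GY1: gyrator matches bond 1)
bond 4 |I1  (only one flow-in slot at J1)

β0 stroke at J1
β1 stroke at J2
β2 stroke at Sf1
β3 stroke at J1
β4 stroke at I1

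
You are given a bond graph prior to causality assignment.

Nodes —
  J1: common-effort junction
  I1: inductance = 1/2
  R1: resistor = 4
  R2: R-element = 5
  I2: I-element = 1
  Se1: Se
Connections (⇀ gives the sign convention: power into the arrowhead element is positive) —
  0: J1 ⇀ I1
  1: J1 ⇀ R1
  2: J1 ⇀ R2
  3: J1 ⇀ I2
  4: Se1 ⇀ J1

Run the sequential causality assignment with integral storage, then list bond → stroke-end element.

b4 |J1  (Se1 (Se) sets effort on bond)
b0 |I1  (0-jn J1 has e-setter on 4)
b1 |R1  (J1: bond 4 brought effort, rest push out)
b2 |R2  (0-jn J1 has e-setter on 4)
b3 |I2  (J1: bond 4 brought effort, rest push out)

β0 |I1
β1 |R1
β2 |R2
β3 |I2
β4 |J1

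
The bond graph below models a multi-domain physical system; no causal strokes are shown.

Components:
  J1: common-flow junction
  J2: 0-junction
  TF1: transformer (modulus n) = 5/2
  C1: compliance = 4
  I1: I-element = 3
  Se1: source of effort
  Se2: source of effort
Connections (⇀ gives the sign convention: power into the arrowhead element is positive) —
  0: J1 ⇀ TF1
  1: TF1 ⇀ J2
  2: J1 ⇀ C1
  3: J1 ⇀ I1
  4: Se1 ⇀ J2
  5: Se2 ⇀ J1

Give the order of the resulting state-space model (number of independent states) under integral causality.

#4 stroke at J2  (Se1: effort source, stroke at far end)
#5 stroke at J1  (source Se2 imposes e)
#1 stroke at TF1  (common-e at J2 fixed by 4)
#0 stroke at J1  (TF TF1: opposite of bond 1)
#2 stroke at J1  (prefer integral on C1)
#3 stroke at I1  (closing 1-jn rule on J1)

2  (C1, I1 all integral)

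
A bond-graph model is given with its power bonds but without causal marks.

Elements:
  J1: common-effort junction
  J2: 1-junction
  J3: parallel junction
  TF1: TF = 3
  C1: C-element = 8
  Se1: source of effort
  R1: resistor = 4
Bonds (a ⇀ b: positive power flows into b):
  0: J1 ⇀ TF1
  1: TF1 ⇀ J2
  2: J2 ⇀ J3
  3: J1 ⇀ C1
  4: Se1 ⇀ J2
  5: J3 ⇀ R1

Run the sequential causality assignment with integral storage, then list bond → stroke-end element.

bond 4 →J2  (Se1: effort source, stroke at far end)
bond 3 →J1  (C1: C, integral causality)
bond 0 →TF1  (J1: bond 3 brought effort, rest push out)
bond 1 →J2  (TF1: transformer flips bond 0)
bond 2 →J3  (J2 needs exactly one f-in)
bond 5 →R1  (0-jn J3 has e-setter on 2)

#0 stroke at TF1
#1 stroke at J2
#2 stroke at J3
#3 stroke at J1
#4 stroke at J2
#5 stroke at R1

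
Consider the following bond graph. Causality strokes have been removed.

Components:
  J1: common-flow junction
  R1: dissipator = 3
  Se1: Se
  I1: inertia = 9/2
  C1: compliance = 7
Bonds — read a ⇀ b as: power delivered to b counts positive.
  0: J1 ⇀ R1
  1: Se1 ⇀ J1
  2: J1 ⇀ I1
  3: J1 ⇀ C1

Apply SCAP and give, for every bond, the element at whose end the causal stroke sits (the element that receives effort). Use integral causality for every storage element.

b1 →J1  (source Se1 imposes e)
b2 →I1  (I1 outputs flow p/I1)
b0 →J1  (J1 flow already set via bond 2)
b3 →J1  (common-f at J1 fixed by 2)

bond 0 stroke→J1
bond 1 stroke→J1
bond 2 stroke→I1
bond 3 stroke→J1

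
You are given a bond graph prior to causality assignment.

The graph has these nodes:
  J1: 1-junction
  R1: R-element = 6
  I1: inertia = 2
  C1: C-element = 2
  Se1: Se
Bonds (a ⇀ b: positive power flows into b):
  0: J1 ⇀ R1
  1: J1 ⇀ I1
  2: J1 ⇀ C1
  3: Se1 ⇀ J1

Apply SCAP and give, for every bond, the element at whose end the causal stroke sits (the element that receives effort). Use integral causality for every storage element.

β3 stroke at J1  (Se1 fixes effort; stroke away)
β1 stroke at I1  (prefer integral on I1)
β0 stroke at J1  (J1 flow already set via bond 1)
β2 stroke at J1  (J1: bond 1 brought flow, rest push out)

b0 |J1
b1 |I1
b2 |J1
b3 |J1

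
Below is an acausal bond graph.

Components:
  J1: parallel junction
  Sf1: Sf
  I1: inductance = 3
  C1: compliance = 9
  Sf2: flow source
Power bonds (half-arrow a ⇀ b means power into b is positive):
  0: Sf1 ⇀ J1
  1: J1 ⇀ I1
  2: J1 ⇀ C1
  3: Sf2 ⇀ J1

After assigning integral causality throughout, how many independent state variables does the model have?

2  (C1, I1 all integral)

#0 stroke→Sf1  (source Sf1 imposes f)
#3 stroke→Sf2  (source Sf2 imposes f)
#1 stroke→I1  (I1 outputs flow p/I1)
#2 stroke→J1  (closing 0-jn rule on J1)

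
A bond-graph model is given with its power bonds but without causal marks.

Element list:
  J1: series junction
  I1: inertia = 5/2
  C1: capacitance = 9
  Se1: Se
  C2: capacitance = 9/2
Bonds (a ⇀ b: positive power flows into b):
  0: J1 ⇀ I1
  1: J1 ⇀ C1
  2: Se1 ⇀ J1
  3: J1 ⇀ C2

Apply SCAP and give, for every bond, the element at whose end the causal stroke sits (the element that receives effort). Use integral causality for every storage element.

β2 |J1  (Se1: effort source, stroke at far end)
β0 |I1  (I1: I, integral causality)
β1 |J1  (common-f at J1 fixed by 0)
β3 |J1  (1-jn J1 has f-setter on 0)

β0 |I1
β1 |J1
β2 |J1
β3 |J1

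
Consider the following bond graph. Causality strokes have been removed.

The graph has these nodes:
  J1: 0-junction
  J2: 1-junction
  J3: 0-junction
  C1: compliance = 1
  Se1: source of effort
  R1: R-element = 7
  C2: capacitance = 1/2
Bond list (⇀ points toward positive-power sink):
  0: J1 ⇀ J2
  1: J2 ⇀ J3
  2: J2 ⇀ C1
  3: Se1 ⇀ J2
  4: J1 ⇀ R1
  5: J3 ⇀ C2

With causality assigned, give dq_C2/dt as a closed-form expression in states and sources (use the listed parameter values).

bond 3 stroke→J2  (Se1: effort source, stroke at far end)
bond 2 stroke→J2  (C1 outputs effort q/C1)
bond 5 stroke→J3  (prefer integral on C2)
bond 1 stroke→J2  (0-jn J3 has e-setter on 5)
bond 0 stroke→J1  (J2: last free bond brings flow in)
bond 4 stroke→R1  (J1 effort already set via bond 0)

dq_C2/dt = E_Se1/7 - q_C1/7 - 2*q_C2/7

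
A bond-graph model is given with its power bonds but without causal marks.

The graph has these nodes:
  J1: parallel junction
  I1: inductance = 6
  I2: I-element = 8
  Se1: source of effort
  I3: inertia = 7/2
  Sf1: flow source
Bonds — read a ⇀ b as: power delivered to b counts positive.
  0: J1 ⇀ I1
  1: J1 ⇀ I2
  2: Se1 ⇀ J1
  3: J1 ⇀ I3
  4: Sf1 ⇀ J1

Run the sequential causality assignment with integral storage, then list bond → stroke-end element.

bond 0 →I1
bond 1 →I2
bond 2 →J1
bond 3 →I3
bond 4 →Sf1

b2 stroke→J1  (Se1 fixes effort; stroke away)
b4 stroke→Sf1  (Sf1: flow source, stroke at near end)
b0 stroke→I1  (J1: bond 2 brought effort, rest push out)
b1 stroke→I2  (common-e at J1 fixed by 2)
b3 stroke→I3  (J1 effort already set via bond 2)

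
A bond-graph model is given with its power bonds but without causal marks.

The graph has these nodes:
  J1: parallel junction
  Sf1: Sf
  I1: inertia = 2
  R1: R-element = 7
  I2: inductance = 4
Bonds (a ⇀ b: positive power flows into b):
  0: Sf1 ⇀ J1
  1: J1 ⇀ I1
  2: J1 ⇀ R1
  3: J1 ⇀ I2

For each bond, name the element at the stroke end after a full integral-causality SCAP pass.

bond 0 stroke→Sf1
bond 1 stroke→I1
bond 2 stroke→J1
bond 3 stroke→I2

#0 →Sf1  (source Sf1 imposes f)
#1 →I1  (I1: I, integral causality)
#3 →I2  (I2 outputs flow p/I2)
#2 →J1  (only one effort-in slot at J1)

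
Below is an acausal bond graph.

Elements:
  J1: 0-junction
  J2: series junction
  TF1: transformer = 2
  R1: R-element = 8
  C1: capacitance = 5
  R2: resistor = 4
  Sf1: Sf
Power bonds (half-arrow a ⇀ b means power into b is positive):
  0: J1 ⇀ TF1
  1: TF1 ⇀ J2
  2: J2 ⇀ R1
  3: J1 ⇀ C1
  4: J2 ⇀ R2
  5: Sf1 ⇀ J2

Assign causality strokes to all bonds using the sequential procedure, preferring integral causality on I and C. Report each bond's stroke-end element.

#0 stroke at TF1
#1 stroke at J2
#2 stroke at J2
#3 stroke at J1
#4 stroke at J2
#5 stroke at Sf1

#5 →Sf1  (Sf1 fixes flow; stroke at Sf1)
#1 →J2  (common-f at J2 fixed by 5)
#2 →J2  (1-jn J2 has f-setter on 5)
#4 →J2  (common-f at J2 fixed by 5)
#0 →TF1  (TF1 one-in-one-out from 1)
#3 →J1  (only one effort-in slot at J1)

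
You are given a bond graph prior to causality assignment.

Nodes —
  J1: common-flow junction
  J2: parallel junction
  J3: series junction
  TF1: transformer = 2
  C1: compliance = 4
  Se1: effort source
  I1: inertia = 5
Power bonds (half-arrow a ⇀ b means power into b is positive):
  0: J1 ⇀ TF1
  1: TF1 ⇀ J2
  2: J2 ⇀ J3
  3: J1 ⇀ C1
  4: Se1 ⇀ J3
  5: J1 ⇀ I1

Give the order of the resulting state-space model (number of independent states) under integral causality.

#4 stroke at J3  (Se1 (Se) sets effort on bond)
#2 stroke at J2  (J3 needs exactly one f-in)
#1 stroke at TF1  (0-jn J2 has e-setter on 2)
#0 stroke at J1  (through TF1, causality passes straight; one stroke at TF1)
#3 stroke at J1  (C1 integral (e out))
#5 stroke at I1  (only one flow-in slot at J1)

2  (C1, I1 all integral)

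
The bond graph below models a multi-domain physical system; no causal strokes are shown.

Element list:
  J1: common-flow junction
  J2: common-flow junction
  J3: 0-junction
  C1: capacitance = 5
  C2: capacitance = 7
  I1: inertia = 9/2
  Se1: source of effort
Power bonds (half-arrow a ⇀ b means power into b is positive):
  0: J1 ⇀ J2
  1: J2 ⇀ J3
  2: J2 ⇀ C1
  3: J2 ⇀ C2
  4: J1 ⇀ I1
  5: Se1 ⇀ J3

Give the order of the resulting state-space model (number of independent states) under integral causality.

3  (C1, C2, I1 all integral)

β5 stroke→J3  (Se1: effort source, stroke at far end)
β1 stroke→J2  (J3: bond 5 brought effort, rest push out)
β2 stroke→J2  (C1 integral (e out))
β3 stroke→J2  (C2 outputs effort q/C2)
β0 stroke→J1  (J2 needs exactly one f-in)
β4 stroke→I1  (closing 1-jn rule on J1)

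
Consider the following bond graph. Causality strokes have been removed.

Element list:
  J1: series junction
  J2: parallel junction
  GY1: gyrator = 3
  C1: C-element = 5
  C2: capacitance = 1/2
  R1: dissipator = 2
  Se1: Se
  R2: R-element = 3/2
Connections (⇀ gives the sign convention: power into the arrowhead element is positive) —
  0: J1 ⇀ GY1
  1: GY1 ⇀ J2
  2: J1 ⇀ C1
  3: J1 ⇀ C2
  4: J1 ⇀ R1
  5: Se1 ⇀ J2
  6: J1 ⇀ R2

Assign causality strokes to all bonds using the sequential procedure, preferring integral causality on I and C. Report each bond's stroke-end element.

β5 stroke→J2  (Se1: effort source, stroke at far end)
β1 stroke→GY1  (0-jn J2 has e-setter on 5)
β0 stroke→GY1  (GY1: gyrator matches bond 1)
β2 stroke→J1  (J1 flow already set via bond 0)
β3 stroke→J1  (J1 flow already set via bond 0)
β4 stroke→J1  (common-f at J1 fixed by 0)
β6 stroke→J1  (J1 flow already set via bond 0)

b0 →GY1
b1 →GY1
b2 →J1
b3 →J1
b4 →J1
b5 →J2
b6 →J1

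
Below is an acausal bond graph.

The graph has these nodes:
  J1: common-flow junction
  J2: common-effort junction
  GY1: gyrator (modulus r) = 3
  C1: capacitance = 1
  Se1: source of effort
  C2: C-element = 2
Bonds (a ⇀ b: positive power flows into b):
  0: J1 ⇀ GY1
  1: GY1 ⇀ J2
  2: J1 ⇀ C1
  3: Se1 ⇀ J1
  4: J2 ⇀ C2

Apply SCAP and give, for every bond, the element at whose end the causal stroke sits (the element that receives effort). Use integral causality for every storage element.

bond 0 stroke→GY1
bond 1 stroke→GY1
bond 2 stroke→J1
bond 3 stroke→J1
bond 4 stroke→J2

b3 stroke→J1  (source Se1 imposes e)
b2 stroke→J1  (C1 outputs effort q/C1)
b0 stroke→GY1  (J1 needs exactly one f-in)
b1 stroke→GY1  (through GY1, causality inverts; strokes same side of GY1)
b4 stroke→J2  (closing 0-jn rule on J2)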